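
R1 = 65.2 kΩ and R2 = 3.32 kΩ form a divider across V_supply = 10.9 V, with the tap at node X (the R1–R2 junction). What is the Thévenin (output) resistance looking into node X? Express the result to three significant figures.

Looking into X with the source shorted: R_th = R1·R2/(R1+R2) = 65.20 × 3.32/68.52 = 3.159 kΩ.

R_th ≈ 3.16 kΩ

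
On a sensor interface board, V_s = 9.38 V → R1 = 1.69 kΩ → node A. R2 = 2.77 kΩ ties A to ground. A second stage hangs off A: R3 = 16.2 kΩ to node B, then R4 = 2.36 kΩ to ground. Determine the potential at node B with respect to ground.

V_B ≈ 0.701 V

Node A sees R2 in parallel with the series input of stage 2, R3 + R4 = 18.56 kΩ.
Effective lower resistance at A: R2 ‖ 18.56 = 2.410 kΩ.
First divider: V_A = V_s · 2.410/(1.69 + 2.410) = 5.514 V.
Stage 2 is unloaded, so V_B = V_A · R4/(R3+R4) = 5.514 × 2.36/18.56 = 0.7011 V.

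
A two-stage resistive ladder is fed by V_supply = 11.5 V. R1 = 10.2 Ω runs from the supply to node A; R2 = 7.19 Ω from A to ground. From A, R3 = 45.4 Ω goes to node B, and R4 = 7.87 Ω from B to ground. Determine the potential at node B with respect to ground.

Looking into the second stage from A: R3 + R4 = 53.27 Ω appears in parallel with R2.
Effective lower resistance at A: R2 ‖ 53.27 = 6.335 Ω.
So V_A = 11.5 × 0.3831 = 4.406 V.
Then the unloaded second divider: V_B = V_A × R4/(R3+R4) = 4.406 × 0.1477 = 0.6509 V.

V_B ≈ 0.651 V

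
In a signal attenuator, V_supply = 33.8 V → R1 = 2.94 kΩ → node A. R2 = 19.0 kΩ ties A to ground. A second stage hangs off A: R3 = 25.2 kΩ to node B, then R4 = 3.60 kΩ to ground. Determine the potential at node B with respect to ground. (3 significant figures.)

Node A sees R2 in parallel with the series input of stage 2, R3 + R4 = 28.80 kΩ.
Effective lower resistance at A: R2 ‖ 28.80 = 11.45 kΩ.
So V_A = 33.8 × 0.7957 = 26.89 V.
V_B = V_A × 0.1250 = 3.362 V.

V_B ≈ 3.36 V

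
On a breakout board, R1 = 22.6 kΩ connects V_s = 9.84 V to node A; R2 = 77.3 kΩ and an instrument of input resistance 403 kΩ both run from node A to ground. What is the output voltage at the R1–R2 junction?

First combine the lower leg with the load: R2 ‖ R_L = 64.86 kΩ.
Voltage divider with the loaded lower leg: V_out = 9.84 × 64.86/(22.6 + 64.86) = 9.84 × 0.7416 = 7.297 V.

V_out ≈ 7.30 V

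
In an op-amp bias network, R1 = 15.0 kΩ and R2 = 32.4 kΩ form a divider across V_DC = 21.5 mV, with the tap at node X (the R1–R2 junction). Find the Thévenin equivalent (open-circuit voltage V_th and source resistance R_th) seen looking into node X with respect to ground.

V_th ≈ 14.7 mV, R_th ≈ 10.3 kΩ

Open-circuit (no load on X): V_th = V_DC · R2/(R1 + R2) = 21.5 × 32.4/(15.00 + 32.4) = 14.70 mV.
With V_DC suppressed (replaced by a short), R_th = R1 ‖ R2 = (15.00 × 32.4)/(15.00 + 32.4) = 10.25 kΩ.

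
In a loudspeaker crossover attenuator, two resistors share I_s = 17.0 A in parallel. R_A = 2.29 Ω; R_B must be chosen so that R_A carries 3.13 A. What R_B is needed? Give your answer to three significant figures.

Two-branch current divider: I_A = I_s · R_B/(R_A + R_B).
3.13/17.0 = R_B/(R_A + R_B) → R_B = R_A · (0.1841)/(1 − 0.1841) = 2.29 × 0.2257 = 0.5168 Ω.

R_B ≈ 0.517 Ω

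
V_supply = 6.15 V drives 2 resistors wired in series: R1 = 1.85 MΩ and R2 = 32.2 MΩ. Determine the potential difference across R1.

V ≈ 0.334 V

Series total: ΣR = 1.85 + 32.2 = 34.05 MΩ.
Voltage divider: V = V_supply · (1.850 / 34.05) = 6.15 × 0.05433 = 0.3341 V.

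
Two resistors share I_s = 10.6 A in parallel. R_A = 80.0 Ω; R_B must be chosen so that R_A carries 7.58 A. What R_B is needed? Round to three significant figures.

Two-branch current divider: I_A = I_s · R_B/(R_A + R_B).
With f = 0.7151, R_B = R_A · f/(1−f) = 80.0 × 2.510 = 200.8 Ω.

R_B ≈ 201 Ω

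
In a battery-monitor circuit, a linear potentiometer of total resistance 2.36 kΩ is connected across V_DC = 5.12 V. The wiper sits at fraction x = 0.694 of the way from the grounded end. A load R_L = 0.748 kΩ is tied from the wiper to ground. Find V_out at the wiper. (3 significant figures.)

The pot divides into 0.7222 kΩ above the wiper and 1.638 kΩ below.
(x·R_p) ‖ R_L = 0.5135 kΩ.
Loaded-divider output: V_out = 5.12 × 0.4156 = 2.128 V.

V_out ≈ 2.13 V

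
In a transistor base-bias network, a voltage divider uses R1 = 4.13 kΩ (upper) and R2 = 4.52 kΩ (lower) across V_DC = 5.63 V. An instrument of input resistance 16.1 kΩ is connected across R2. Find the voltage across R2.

V_out ≈ 2.59 V

The load sits in parallel with R2, giving an effective lower resistance R2' = R2·R_L/(R2+R_L) = 3.529 kΩ.
Then V_out = V_DC · R2'/(R1 + R2') = 5.63 × 3.529/7.659 = 2.594 V.
(Unloaded it would be 2.94 V; the load pulls it down.)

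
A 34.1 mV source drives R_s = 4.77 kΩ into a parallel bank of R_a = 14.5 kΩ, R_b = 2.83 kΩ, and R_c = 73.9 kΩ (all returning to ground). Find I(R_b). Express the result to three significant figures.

I ≈ 3.91 µA

Parallel bank: R_p = 1/(1/14.5 + 1/2.83 + 1/73.9) = 2.294 kΩ.
V_A by voltage divider: V_A = 34.1 × 2.294/(4.77 + 2.294) = 11.07 mV.
Branch current I = V_A/R_b = 11.07/2.83 = 3.913 µA.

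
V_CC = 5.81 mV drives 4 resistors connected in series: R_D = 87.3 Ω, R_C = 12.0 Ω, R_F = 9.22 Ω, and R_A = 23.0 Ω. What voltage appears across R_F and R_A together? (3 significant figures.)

V ≈ 1.42 mV

Series total: ΣR = 87.3 + 12.0 + 9.22 + 23.0 = 131.5 Ω.
R_{R_F..R_A} = 9.22 + 23.0 = 32.22 Ω.
Voltage divider: V = V_CC · (32.22 / 131.5) = 5.81 × 0.2450 = 1.423 mV.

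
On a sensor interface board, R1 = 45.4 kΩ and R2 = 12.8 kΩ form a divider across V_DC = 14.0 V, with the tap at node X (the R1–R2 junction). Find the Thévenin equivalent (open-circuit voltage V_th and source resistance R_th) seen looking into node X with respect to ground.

V_th ≈ 3.08 V, R_th ≈ 9.98 kΩ

V_th is the unloaded tap voltage: V_DC · R2/(R1+R2) = 14.0 × 0.2199 = 3.079 V.
Looking into X with the source shorted: R_th = R1·R2/(R1+R2) = 45.40 × 12.8/58.20 = 9.985 kΩ.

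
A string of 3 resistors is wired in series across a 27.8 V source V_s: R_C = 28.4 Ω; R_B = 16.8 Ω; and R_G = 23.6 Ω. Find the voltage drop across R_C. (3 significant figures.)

ΣR = 28.4 + 16.8 + 23.6 = 68.80 Ω.
By the voltage-divider rule, V = 27.8 × 28.40/68.80 = 11.48 V.

V ≈ 11.5 V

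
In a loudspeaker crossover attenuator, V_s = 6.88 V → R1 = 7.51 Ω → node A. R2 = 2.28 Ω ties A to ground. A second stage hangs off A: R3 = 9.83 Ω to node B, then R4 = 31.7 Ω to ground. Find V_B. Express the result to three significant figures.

The second stage (R3 + R4 = 41.53 Ω) loads node A in parallel with R2.
R2 ‖ (R3+R4) = 2.161 Ω.
V_A = 6.88 × 2.161/(7.51 + 2.161) = 1.538 V.
Then the unloaded second divider: V_B = V_A × R4/(R3+R4) = 1.538 × 0.7633 = 1.174 V.

V_B ≈ 1.17 V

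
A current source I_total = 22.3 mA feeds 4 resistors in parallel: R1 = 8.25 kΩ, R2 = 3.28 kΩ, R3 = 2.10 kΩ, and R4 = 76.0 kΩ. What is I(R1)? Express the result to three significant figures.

Conductances: ΣG = 1/8.25 + 1/3.28 + 1/2.10 + 1/76.0 = 0.9154 (1/kΩ).
R1 takes the fraction G_k/ΣG = 0.1212/0.9154 = 0.1324, so I = 22.3 × 0.1324 = 2.953 mA.

I ≈ 2.95 mA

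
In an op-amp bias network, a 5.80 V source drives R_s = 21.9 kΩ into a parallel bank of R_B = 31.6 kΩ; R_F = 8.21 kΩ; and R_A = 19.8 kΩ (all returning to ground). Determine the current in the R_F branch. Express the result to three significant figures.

Equivalent of the parallel group: R_p = 4.903 kΩ.
Node voltage V_A = V_DC · R_p/(R_s + R_p) = 5.80 × 0.1829 = 1.061 V.
I(R_F) = V_A / R_F = 1.061/8.21 = 0.1292 mA.

I ≈ 0.129 mA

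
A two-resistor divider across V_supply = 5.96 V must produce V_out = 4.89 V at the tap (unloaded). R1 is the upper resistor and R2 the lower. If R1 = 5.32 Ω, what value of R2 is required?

R2 ≈ 24.3 Ω

V_out/V_supply = R2/(R1+R2) = 0.8205.
So R2 = R1 · V_out/(V_supply − V_out) = 5.32 × 4.89/(5.96 − 4.89) = 5.32 × 4.570 = 24.31 Ω.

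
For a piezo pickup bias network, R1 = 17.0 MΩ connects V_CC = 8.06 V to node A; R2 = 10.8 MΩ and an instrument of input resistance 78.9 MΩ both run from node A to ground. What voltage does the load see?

First combine the lower leg with the load: R2 ‖ R_L = 9.500 MΩ.
Then V_out = V_CC · R2'/(R1 + R2') = 8.06 × 9.500/26.50 = 2.889 V.
(Unloaded it would be 3.13 V; the load pulls it down.)

V_out ≈ 2.89 V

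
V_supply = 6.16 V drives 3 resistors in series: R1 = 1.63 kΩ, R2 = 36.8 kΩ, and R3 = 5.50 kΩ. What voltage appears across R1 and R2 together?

ΣR = 1.63 + 36.8 + 5.50 = 43.93 kΩ.
R_{R1..R2} = 1.63 + 36.8 = 38.43 kΩ.
Voltage divider: V = V_supply · (38.43 / 43.93) = 6.16 × 0.8748 = 5.389 V.

V ≈ 5.39 V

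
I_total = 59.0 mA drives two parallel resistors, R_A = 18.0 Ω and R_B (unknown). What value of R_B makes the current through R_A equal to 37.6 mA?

The fraction through R_A equals R_B/(R_A+R_B).
37.6/59.0 = R_B/(R_A + R_B) → R_B = R_A · (0.6373)/(1 − 0.6373) = 18.0 × 1.757 = 31.63 Ω.

R_B ≈ 31.6 Ω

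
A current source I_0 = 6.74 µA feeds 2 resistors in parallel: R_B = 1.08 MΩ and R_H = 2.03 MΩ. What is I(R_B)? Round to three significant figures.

I ≈ 4.40 µA

With just two branches, the current splits inversely with resistance.
So I = 6.74 × 2.03/3.110 = 4.399 µA.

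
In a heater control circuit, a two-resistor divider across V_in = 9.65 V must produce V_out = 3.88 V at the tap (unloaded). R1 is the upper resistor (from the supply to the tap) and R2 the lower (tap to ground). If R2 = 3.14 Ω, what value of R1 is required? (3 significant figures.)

Required fraction k = V_out/V_in = 0.4021.
So R1 = R2 · (V_in/V_out − 1) = 3.14 × (9.65/3.88 − 1) = 3.14 × 1.487 = 4.670 Ω.

R1 ≈ 4.67 Ω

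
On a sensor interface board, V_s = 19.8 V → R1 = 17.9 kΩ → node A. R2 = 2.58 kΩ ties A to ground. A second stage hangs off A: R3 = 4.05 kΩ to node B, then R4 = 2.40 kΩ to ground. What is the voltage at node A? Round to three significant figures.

V_A ≈ 1.85 V

The second stage (R3 + R4 = 6.450 kΩ) loads node A in parallel with R2.
Effective lower resistance at A: R2 ‖ 6.450 = 1.843 kΩ.
First divider: V_A = V_s · 1.843/(17.9 + 1.843) = 1.848 V.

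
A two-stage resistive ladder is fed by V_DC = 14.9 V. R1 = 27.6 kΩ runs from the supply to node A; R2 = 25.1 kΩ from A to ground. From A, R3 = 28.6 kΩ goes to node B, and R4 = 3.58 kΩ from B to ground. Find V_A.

Looking into the second stage from A: R3 + R4 = 32.18 kΩ appears in parallel with R2.
R2 ‖ (R3+R4) = 14.10 kΩ.
So V_A = 14.9 × 0.3381 = 5.038 V.

V_A ≈ 5.04 V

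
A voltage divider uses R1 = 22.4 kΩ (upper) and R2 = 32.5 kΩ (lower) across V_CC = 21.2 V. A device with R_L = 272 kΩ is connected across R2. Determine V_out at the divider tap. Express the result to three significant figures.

V_out ≈ 12.0 V

The load sits in parallel with R2, giving an effective lower resistance R2' = R2·R_L/(R2+R_L) = 29.03 kΩ.
Then V_out = V_CC · R2'/(R1 + R2') = 21.2 × 29.03/51.43 = 11.97 V.
(Unloaded it would be 12.6 V; the load pulls it down.)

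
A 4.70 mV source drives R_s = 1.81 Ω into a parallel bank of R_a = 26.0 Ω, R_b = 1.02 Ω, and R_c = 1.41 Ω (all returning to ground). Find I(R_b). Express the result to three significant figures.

Parallel bank: R_p = 1/(1/26.0 + 1/1.02 + 1/1.41) = 0.5787 Ω.
Node voltage V_A = V_supply · R_p/(R_s + R_p) = 4.70 × 0.2423 = 1.139 mV.
Branch current I = V_A/R_b = 1.139/1.02 = 1.116 mA.
(Equivalently: I_total = 1.968 mA, then current-divider fraction G_k/ΣG = 0.5673.)

I ≈ 1.12 mA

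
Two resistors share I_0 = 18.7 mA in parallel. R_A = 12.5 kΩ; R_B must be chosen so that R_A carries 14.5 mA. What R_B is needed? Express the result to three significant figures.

In a two-way split, I_A/I_0 = R_B/(R_A + R_B).
With f = 0.7754, R_B = R_A · f/(1−f) = 12.5 × 3.452 = 43.15 kΩ.

R_B ≈ 43.2 kΩ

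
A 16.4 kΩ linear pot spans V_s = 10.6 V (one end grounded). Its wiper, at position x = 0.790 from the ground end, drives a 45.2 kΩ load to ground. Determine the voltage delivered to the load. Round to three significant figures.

V_out ≈ 7.90 V

The pot divides into 3.444 kΩ above the wiper and 12.96 kΩ below.
R_L loads the lower segment: effective lower R = 10.07 kΩ.
Loaded-divider output: V_out = 10.6 × 0.7451 = 7.899 V.
(Unloaded: V_out = x·V_s = 8.37 V.)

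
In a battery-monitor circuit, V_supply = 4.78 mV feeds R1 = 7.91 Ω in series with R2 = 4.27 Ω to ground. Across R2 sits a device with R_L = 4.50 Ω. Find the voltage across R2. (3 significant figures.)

R2 ‖ R_L = (4.27 × 4.50)/(4.27 + 4.50) = 2.191 Ω.
Now apply the divider: V_out = 4.78 × 0.2169 = 1.037 mV.

V_out ≈ 1.04 mV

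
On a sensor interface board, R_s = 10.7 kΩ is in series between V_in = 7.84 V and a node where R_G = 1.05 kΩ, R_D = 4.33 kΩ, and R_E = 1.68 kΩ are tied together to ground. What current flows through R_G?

Parallel bank: R_p = 1/(1/1.05 + 1/4.33 + 1/1.68) = 0.5623 kΩ.
V_A by voltage divider: V_A = 7.84 × 0.5623/(10.7 + 0.5623) = 0.3914 V.
I(R_G) = V_A / R_G = 0.3914/1.05 = 0.3728 mA.

I ≈ 0.373 mA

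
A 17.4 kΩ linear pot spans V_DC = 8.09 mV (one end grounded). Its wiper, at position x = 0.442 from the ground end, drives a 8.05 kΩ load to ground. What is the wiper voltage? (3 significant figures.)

V_out ≈ 2.33 mV

The pot divides into 9.709 kΩ above the wiper and 7.691 kΩ below.
R_L loads the lower segment: effective lower R = 3.933 kΩ.
Loaded-divider output: V_out = 8.09 × 0.2883 = 2.332 mV.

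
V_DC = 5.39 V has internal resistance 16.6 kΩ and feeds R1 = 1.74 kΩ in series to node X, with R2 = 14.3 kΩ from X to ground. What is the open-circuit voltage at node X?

V_th ≈ 2.36 V

R1' = 16.6 + 1.74 = 18.34 kΩ (source resistance + R1).
With X open, the divider is unloaded: V_th = 5.39 × 14.3/32.64 = 2.361 V.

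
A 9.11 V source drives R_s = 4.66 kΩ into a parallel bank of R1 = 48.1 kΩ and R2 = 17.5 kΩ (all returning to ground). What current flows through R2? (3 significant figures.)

I ≈ 0.382 mA

Parallel bank: R_p = 1/(1/48.1 + 1/17.5) = 12.83 kΩ.
V_A = 9.11 × 12.83/17.49 = 6.683 V.
Branch current I = V_A/R2 = 6.683/17.5 = 0.3819 mA.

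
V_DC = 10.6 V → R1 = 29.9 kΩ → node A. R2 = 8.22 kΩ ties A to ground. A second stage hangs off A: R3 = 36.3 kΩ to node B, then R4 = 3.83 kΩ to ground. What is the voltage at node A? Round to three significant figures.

V_A ≈ 1.97 V

Looking into the second stage from A: R3 + R4 = 40.13 kΩ appears in parallel with R2.
Effective lower resistance at A: R2 ‖ 40.13 = 6.823 kΩ.
So V_A = 10.6 × 0.1858 = 1.969 V.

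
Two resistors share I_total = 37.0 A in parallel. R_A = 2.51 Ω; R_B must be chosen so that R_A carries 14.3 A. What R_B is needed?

Two-branch current divider: I_A = I_total · R_B/(R_A + R_B).
14.3/37.0 = R_B/(R_A + R_B) → R_B = R_A · (0.3865)/(1 − 0.3865) = 2.51 × 0.6300 = 1.581 Ω.

R_B ≈ 1.58 Ω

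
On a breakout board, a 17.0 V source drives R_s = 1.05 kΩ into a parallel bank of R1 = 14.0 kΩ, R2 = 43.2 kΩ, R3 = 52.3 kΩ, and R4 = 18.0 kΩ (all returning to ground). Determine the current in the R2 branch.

Combine the parallel branches: R_p = (1/14.0 + 1/43.2 + 1/52.3 + 1/18.0)⁻¹ = 5.908 kΩ.
V_A = 17.0 × 5.908/6.958 = 14.43 V.
Branch current I = V_A/R2 = 14.43/43.2 = 0.3341 mA.
(Equivalently: I_total = 2.443 mA, then current-divider fraction G_k/ΣG = 0.1368.)

I ≈ 0.334 mA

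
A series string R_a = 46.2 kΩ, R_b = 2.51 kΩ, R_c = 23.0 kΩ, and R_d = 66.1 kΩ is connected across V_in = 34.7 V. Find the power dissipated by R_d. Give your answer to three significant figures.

The common current is I = 34.7/137.8 = 0.2518 mA.
P = I²R = 0.06340 × 66.1 = 4.191 mW.

P ≈ 4.19 mW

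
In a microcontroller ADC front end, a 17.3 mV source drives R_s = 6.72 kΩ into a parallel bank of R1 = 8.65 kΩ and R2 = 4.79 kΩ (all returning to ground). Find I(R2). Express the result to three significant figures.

Equivalent of the parallel group: R_p = 3.083 kΩ.
V_A = 17.3 × 3.083/9.803 = 5.441 mV.
I(R2) = V_A / R2 = 5.441/4.79 = 1.136 µA.
(Equivalently: I_total = 1.765 µA, then current-divider fraction G_k/ΣG = 0.6436.)

I ≈ 1.14 µA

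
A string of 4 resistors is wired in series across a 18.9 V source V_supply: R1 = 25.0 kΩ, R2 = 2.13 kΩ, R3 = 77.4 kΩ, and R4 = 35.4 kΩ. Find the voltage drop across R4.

V ≈ 4.78 V

ΣR = 25.0 + 2.13 + 77.4 + 35.4 = 139.9 kΩ.
By the voltage-divider rule, V = 18.9 × 35.40/139.9 = 4.781 V.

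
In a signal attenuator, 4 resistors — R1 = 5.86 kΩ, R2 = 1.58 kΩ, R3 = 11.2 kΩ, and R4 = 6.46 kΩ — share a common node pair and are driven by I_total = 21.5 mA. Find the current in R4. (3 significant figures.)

I ≈ 3.18 mA

ΣG = 1/5.86 + 1/1.58 + 1/11.2 + 1/6.46 = 1.048.
Current divider: I(R4) = I_total · G_k/ΣG = 21.5 × (0.1548/1.048) = 21.5 × 0.1478 = 3.177 mA.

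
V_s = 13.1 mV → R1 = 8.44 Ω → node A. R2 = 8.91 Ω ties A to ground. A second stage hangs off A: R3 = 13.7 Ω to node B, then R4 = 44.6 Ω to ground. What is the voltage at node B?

V_B ≈ 4.79 mV

Node A sees R2 in parallel with the series input of stage 2, R3 + R4 = 58.30 Ω.
R2 ‖ (R3+R4) = 7.729 Ω.
So V_A = 13.1 × 0.4780 = 6.262 mV.
Then the unloaded second divider: V_B = V_A × R4/(R3+R4) = 6.262 × 0.7650 = 4.790 mV.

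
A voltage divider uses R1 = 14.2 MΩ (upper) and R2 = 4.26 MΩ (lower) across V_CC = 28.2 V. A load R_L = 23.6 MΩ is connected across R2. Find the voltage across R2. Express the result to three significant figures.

R2 ‖ R_L = (4.26 × 23.6)/(4.26 + 23.6) = 3.609 MΩ.
Voltage divider with the loaded lower leg: V_out = 28.2 × 3.609/(14.2 + 3.609) = 28.2 × 0.2026 = 5.714 V.

V_out ≈ 5.71 V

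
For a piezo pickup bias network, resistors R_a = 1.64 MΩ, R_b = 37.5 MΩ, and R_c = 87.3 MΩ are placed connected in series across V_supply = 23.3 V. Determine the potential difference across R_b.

V ≈ 6.91 V

ΣR = 1.64 + 37.5 + 87.3 = 126.4 MΩ.
By the voltage-divider rule, V = 23.3 × 37.50/126.4 = 6.910 V.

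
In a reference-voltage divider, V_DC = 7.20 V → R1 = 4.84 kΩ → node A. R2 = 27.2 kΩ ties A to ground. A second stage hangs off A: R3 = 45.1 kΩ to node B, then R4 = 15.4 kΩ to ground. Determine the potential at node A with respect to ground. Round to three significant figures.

V_A ≈ 5.72 V

The second stage (R3 + R4 = 60.50 kΩ) loads node A in parallel with R2.
Effective lower resistance at A: R2 ‖ 60.50 = 18.76 kΩ.
First divider: V_A = V_DC · 18.76/(4.84 + 18.76) = 5.724 V.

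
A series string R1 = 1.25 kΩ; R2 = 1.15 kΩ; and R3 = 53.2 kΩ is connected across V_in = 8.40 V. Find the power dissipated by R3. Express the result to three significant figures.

Series current I = V_in/ΣR = 8.40/55.60 = 0.1511 mA.
V(R3) = I·R = 8.037 V; P = V·I = 8.037 × 0.1511 = 1.214 mW.

P ≈ 1.21 mW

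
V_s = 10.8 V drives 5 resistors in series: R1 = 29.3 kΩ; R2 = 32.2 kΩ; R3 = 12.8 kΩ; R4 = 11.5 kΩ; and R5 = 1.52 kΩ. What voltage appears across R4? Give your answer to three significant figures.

V ≈ 1.42 V

ΣR = 29.3 + 32.2 + 12.8 + 11.5 + 1.52 = 87.32 kΩ.
V = V_s · R/ΣR = 10.8 × 0.1317 = 1.422 V.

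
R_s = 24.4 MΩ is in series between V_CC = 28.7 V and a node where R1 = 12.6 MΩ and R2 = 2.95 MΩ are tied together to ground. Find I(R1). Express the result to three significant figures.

Parallel bank: R_p = 1/(1/12.6 + 1/2.95) = 2.390 MΩ.
Node voltage V_A = V_CC · R_p/(R_s + R_p) = 28.7 × 0.08922 = 2.561 V.
Branch current I = V_A/R1 = 2.561/12.6 = 0.2032 µA.

I ≈ 0.203 µA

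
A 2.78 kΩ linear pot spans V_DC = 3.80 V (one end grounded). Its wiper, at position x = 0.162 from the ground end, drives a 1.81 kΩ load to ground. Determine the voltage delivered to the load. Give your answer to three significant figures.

V_out ≈ 0.509 V

Split the track: R_lower = x·R_p = 0.4504 kΩ, R_upper = (1−x)·R_p = 2.330 kΩ.
R_L loads the lower segment: effective lower R = 0.3606 kΩ.
Loaded-divider output: V_out = 3.80 × 0.1340 = 0.5094 V.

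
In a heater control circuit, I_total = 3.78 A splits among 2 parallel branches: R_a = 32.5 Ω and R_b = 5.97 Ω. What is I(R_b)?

Two-branch current divider: I_k = I_total · R_other/(R_1 + R_2).
So I = 3.78 × 32.5/38.47 = 3.193 A.

I ≈ 3.19 A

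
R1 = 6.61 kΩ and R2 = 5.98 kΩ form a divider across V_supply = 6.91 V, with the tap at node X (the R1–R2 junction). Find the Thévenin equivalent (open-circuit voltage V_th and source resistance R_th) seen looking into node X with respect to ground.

V_th ≈ 3.28 V, R_th ≈ 3.14 kΩ

With X open, the divider is unloaded: V_th = 6.91 × 5.98/12.59 = 3.282 V.
Looking into X with the source shorted: R_th = R1·R2/(R1+R2) = 6.610 × 5.98/12.59 = 3.140 kΩ.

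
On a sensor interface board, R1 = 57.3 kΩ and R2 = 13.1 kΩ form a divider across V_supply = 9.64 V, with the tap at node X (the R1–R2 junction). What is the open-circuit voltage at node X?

Open-circuit (no load on X): V_th = V_supply · R2/(R1 + R2) = 9.64 × 13.1/(57.30 + 13.1) = 1.794 V.

V_th ≈ 1.79 V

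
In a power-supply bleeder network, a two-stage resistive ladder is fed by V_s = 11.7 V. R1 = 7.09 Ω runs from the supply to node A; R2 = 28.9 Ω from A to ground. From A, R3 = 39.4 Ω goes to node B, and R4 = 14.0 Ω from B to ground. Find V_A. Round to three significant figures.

Looking into the second stage from A: R3 + R4 = 53.40 Ω appears in parallel with R2.
Effective lower resistance at A: R2 ‖ 53.40 = 18.75 Ω.
First divider: V_A = V_s · 18.75/(7.09 + 18.75) = 8.490 V.

V_A ≈ 8.49 V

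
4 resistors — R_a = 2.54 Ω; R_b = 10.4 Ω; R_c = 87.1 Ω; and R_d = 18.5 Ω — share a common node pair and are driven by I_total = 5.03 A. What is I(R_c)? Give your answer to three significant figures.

ΣG = 1/2.54 + 1/10.4 + 1/87.1 + 1/18.5 = 0.5554.
R_c takes the fraction G_k/ΣG = 0.01148/0.5554 = 0.02067, so I = 5.03 × 0.02067 = 0.1040 A.

I ≈ 0.104 A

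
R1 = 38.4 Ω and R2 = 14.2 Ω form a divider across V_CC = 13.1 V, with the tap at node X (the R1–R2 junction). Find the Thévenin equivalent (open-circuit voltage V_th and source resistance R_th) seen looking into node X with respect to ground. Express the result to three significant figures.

V_th ≈ 3.54 V, R_th ≈ 10.4 Ω

Open-circuit (no load on X): V_th = V_CC · R2/(R1 + R2) = 13.1 × 14.2/(38.40 + 14.2) = 3.537 V.
With V_CC suppressed (replaced by a short), R_th = R1 ‖ R2 = (38.40 × 14.2)/(38.40 + 14.2) = 10.37 Ω.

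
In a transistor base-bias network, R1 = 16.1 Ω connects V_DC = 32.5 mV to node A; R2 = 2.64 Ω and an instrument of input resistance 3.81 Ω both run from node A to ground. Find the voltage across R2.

V_out ≈ 2.87 mV

The load sits in parallel with R2, giving an effective lower resistance R2' = R2·R_L/(R2+R_L) = 1.559 Ω.
Then V_out = V_DC · R2'/(R1 + R2') = 32.5 × 1.559/17.66 = 2.870 mV.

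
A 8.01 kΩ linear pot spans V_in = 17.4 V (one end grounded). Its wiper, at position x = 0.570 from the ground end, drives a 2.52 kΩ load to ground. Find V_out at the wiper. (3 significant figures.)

V_out ≈ 5.57 V

Lower segment x·R_p = 4.566 kΩ; upper segment (1−x)·R_p = 3.444 kΩ.
(x·R_p) ‖ R_L = 1.624 kΩ.
Then V_out = V_in · 1.624/(3.444 + 1.624) = 5.575 V.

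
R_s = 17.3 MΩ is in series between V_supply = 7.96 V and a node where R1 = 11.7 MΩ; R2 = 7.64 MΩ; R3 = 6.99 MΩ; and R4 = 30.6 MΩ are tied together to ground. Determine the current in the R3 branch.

Combine the parallel branches: R_p = (1/11.7 + 1/7.64 + 1/6.99 + 1/30.6)⁻¹ = 2.550 MΩ.
V_A by voltage divider: V_A = 7.96 × 2.550/(17.3 + 2.550) = 1.023 V.
Branch current I = V_A/R3 = 1.023/6.99 = 0.1463 µA.

I ≈ 0.146 µA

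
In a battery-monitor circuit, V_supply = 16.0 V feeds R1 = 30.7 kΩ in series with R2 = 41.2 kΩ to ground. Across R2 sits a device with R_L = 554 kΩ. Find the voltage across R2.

V_out ≈ 8.89 V

The load sits in parallel with R2, giving an effective lower resistance R2' = R2·R_L/(R2+R_L) = 38.35 kΩ.
Then V_out = V_supply · R2'/(R1 + R2') = 16.0 × 38.35/69.05 = 8.886 V.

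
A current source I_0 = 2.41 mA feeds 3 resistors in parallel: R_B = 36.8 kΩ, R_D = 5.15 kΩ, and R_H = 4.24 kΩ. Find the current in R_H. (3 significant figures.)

I ≈ 1.24 mA

ΣG = 1/36.8 + 1/5.15 + 1/4.24 = 0.4572.
By the current-divider rule, I = I_0 · G_k/ΣG = 2.41 × 0.5159 = 1.243 mA.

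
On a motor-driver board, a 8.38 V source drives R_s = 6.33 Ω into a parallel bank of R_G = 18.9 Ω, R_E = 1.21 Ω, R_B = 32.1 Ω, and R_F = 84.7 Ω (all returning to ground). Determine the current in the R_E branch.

Combine the parallel branches: R_p = (1/18.9 + 1/1.21 + 1/32.1 + 1/84.7)⁻¹ = 1.084 Ω.
Node voltage V_A = V_supply · R_p/(R_s + R_p) = 8.38 × 0.1462 = 1.225 V.
I(R_E) = V_A / R_E = 1.225/1.21 = 1.013 A.

I ≈ 1.01 A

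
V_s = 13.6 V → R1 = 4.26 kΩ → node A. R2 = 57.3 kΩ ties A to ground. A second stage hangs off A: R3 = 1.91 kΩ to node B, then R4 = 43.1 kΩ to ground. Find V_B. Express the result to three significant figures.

V_B ≈ 11.1 V

The second stage (R3 + R4 = 45.01 kΩ) loads node A in parallel with R2.
Effective lower resistance at A: R2 ‖ 45.01 = 25.21 kΩ.
V_A = 13.6 × 25.21/(4.26 + 25.21) = 11.63 V.
Then the unloaded second divider: V_B = V_A × R4/(R3+R4) = 11.63 × 0.9576 = 11.14 V.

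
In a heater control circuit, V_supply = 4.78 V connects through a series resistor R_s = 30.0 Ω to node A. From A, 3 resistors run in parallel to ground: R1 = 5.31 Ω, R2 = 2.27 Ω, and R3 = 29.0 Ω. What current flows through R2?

Parallel bank: R_p = 1/(1/5.31 + 1/2.27 + 1/29.0) = 1.508 Ω.
V_A by voltage divider: V_A = 4.78 × 1.508/(30.0 + 1.508) = 0.2287 V.
Branch current I = V_A/R2 = 0.2287/2.27 = 0.1008 A.

I ≈ 0.101 A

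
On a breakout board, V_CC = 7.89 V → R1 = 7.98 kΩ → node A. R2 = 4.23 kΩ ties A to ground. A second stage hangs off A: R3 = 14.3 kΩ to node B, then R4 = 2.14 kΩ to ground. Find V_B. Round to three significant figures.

V_B ≈ 0.305 V

Looking into the second stage from A: R3 + R4 = 16.44 kΩ appears in parallel with R2.
Effective lower resistance at A: R2 ‖ 16.44 = 3.364 kΩ.
V_A = 7.89 × 3.364/(7.98 + 3.364) = 2.340 V.
Stage 2 is unloaded, so V_B = V_A · R4/(R3+R4) = 2.340 × 2.14/16.44 = 0.3046 V.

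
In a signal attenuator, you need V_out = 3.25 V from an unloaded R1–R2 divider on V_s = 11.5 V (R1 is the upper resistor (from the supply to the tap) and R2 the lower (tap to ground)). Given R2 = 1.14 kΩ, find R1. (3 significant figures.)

R1 ≈ 2.89 kΩ

V_out/V_s = R2/(R1+R2) = 0.2826.
So R1 = R2 · (V_s/V_out − 1) = 1.14 × (11.5/3.25 − 1) = 1.14 × 2.538 = 2.894 kΩ.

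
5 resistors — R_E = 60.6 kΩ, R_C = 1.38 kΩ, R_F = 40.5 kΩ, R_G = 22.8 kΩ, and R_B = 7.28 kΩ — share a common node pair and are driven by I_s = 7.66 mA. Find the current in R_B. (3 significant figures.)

I ≈ 1.11 mA

ΣG = 1/60.6 + 1/1.38 + 1/40.5 + 1/22.8 + 1/7.28 = 0.9471.
By the current-divider rule, I = I_s · G_k/ΣG = 7.66 × 0.1450 = 1.111 mA.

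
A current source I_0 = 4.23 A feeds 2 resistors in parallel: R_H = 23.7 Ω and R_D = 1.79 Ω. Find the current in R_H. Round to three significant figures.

I ≈ 0.297 A

Two-branch current divider: I_k = I_0 · R_other/(R_1 + R_2).
So I = 4.23 × 1.79/25.49 = 0.2970 A.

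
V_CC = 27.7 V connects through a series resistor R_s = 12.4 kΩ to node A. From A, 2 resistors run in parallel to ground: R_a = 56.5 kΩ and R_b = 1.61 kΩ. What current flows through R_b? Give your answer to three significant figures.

I ≈ 1.93 mA

Equivalent of the parallel group: R_p = 1.565 kΩ.
V_A by voltage divider: V_A = 27.7 × 1.565/(12.4 + 1.565) = 3.105 V.
Branch current I = V_A/R_b = 3.105/1.61 = 1.929 mA.
(Check via current divider: I_total = 1.983 mA; share G_k/ΣG = 0.9723 → same result.)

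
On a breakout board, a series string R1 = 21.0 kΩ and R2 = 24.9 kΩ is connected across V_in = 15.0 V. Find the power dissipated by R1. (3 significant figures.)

P ≈ 2.24 mW

Series current I = V_in/ΣR = 15.0/45.90 = 0.3268 mA.
P(R1) = I²·R1 = (0.3268)² × 21.0 = 2.243 mW.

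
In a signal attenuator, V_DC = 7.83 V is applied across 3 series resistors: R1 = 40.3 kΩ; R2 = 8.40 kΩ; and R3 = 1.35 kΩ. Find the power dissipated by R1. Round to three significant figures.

Series current I = V_DC/ΣR = 7.83/50.05 = 0.1564 mA.
V(R1) = I·R = 6.305 V; P = V·I = 6.305 × 0.1564 = 0.9863 mW.

P ≈ 0.986 mW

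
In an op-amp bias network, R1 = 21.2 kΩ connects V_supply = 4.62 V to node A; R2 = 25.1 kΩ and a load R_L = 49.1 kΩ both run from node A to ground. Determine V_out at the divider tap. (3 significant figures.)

R2 ‖ R_L = (25.1 × 49.1)/(25.1 + 49.1) = 16.61 kΩ.
Now apply the divider: V_out = 4.62 × 0.4393 = 2.030 V.

V_out ≈ 2.03 V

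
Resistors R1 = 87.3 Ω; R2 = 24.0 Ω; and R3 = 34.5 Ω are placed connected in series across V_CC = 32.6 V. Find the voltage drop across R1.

V ≈ 19.5 V

Series total: ΣR = 87.3 + 24.0 + 34.5 = 145.8 Ω.
Voltage divider: V = V_CC · (87.30 / 145.8) = 32.6 × 0.5988 = 19.52 V.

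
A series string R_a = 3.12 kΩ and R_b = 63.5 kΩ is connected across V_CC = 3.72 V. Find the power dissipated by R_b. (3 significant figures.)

Series current I = V_CC/ΣR = 3.72/66.62 = 0.05584 mA.
V(R_b) = I·R = 3.546 V; P = V·I = 3.546 × 0.05584 = 0.1980 mW.

P ≈ 0.198 mW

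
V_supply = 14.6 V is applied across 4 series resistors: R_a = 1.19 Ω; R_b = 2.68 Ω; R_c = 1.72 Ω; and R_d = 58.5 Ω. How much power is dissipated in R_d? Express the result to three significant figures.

P ≈ 3.04 W

Series current I = V_supply/ΣR = 14.6/64.09 = 0.2278 A.
P = I²R = 0.05189 × 58.5 = 3.036 W.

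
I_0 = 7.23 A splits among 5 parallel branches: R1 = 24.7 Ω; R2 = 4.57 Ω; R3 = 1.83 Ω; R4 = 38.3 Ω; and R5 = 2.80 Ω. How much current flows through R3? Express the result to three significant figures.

ΣG = 1/24.7 + 1/4.57 + 1/1.83 + 1/38.3 + 1/2.80 = 1.189.
Current divider: I(R3) = I_0 · G_k/ΣG = 7.23 × (0.5464/1.189) = 7.23 × 0.4596 = 3.323 A.

I ≈ 3.32 A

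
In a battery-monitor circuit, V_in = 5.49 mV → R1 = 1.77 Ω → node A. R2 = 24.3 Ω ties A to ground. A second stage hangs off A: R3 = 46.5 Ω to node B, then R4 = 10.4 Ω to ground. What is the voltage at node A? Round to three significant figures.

V_A ≈ 4.97 mV

Node A sees R2 in parallel with the series input of stage 2, R3 + R4 = 56.90 Ω.
Effective lower resistance at A: R2 ‖ 56.90 = 17.03 Ω.
So V_A = 5.49 × 0.9058 = 4.973 mV.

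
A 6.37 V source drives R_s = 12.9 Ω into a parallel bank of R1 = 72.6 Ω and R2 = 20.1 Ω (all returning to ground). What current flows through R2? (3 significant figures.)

Parallel bank: R_p = 1/(1/72.6 + 1/20.1) = 15.74 Ω.
V_A = 6.37 × 15.74/28.64 = 3.501 V.
I(R2) = V_A / R2 = 3.501/20.1 = 0.1742 A.

I ≈ 0.174 A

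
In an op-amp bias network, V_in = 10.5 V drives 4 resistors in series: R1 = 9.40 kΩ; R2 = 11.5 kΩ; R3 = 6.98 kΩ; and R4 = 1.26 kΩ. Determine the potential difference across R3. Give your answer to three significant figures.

ΣR = 9.40 + 11.5 + 6.98 + 1.26 = 29.14 kΩ.
Voltage divider: V = V_in · (6.980 / 29.14) = 10.5 × 0.2395 = 2.515 V.

V ≈ 2.52 V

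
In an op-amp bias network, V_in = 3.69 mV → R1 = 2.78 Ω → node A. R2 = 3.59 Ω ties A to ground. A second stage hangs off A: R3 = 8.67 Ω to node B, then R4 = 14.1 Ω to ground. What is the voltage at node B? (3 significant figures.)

Looking into the second stage from A: R3 + R4 = 22.77 Ω appears in parallel with R2.
Effective lower resistance at A: R2 ‖ 22.77 = 3.101 Ω.
V_A = 3.69 × 3.101/(2.78 + 3.101) = 1.946 mV.
V_B = V_A × 0.6192 = 1.205 mV.

V_B ≈ 1.20 mV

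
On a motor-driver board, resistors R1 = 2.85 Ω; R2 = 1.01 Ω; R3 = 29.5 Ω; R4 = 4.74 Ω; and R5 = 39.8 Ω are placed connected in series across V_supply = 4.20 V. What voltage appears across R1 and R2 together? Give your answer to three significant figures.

V ≈ 0.208 V

Total series resistance ΣR = 2.85 + 1.01 + 29.5 + 4.74 + 39.8 = 77.90 Ω.
R_{R1..R2} = 2.85 + 1.01 = 3.860 Ω.
V = V_supply · R/ΣR = 4.20 × 0.04955 = 0.2081 V.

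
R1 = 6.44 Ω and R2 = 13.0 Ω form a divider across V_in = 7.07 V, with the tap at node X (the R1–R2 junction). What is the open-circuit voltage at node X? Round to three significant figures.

V_th is the unloaded tap voltage: V_in · R2/(R1+R2) = 7.07 × 0.6687 = 4.728 V.

V_th ≈ 4.73 V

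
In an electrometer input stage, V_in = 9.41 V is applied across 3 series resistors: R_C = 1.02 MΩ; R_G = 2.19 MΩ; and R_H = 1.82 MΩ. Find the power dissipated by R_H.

Series current I = V_in/ΣR = 9.41/5.030 = 1.871 µA.
P(R_H) = I²·R_H = (1.871)² × 1.82 = 6.370 µW.

P ≈ 6.37 µW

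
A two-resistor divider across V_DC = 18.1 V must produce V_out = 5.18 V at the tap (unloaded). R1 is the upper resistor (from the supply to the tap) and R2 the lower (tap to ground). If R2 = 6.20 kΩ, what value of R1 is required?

R1 ≈ 15.5 kΩ

Required fraction k = V_out/V_DC = 0.2862.
R1 = R2·(1/k − 1) = 6.20 × 2.494 = 15.46 kΩ.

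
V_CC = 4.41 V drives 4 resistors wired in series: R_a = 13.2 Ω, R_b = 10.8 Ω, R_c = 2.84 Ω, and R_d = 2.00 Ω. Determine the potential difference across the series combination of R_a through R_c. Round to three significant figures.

Total series resistance ΣR = 13.2 + 10.8 + 2.84 + 2.00 = 28.84 Ω.
R_{R_a..R_c} = 13.2 + 10.8 + 2.84 = 26.84 Ω.
Voltage divider: V = V_CC · (26.84 / 28.84) = 4.41 × 0.9307 = 4.104 V.

V ≈ 4.10 V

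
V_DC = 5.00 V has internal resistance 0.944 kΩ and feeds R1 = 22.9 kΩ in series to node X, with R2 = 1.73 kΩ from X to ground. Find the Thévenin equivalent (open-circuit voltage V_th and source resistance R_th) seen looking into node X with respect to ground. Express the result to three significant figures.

V_th ≈ 0.338 V, R_th ≈ 1.61 kΩ

R1' = 0.944 + 22.9 = 23.84 kΩ (source resistance + R1).
With X open, the divider is unloaded: V_th = 5.00 × 1.73/25.57 = 0.3382 V.
With V_DC suppressed (replaced by a short), R_th = R1' ‖ R2 = (23.84 × 1.73)/(23.84 + 1.73) = 1.613 kΩ.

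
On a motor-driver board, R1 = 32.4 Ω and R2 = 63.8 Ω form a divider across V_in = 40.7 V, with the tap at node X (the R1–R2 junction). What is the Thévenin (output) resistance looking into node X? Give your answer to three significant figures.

Zeroing V_in shorts the top of R1 to ground, so R_th = R1 ‖ R2 = 21.49 Ω.

R_th ≈ 21.5 Ω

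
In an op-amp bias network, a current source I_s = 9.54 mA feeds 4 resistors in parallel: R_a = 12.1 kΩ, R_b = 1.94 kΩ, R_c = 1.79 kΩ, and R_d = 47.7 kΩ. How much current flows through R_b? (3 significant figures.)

Total conductance ΣG = 1/12.1 + 1/1.94 + 1/1.79 + 1/47.7 = 1.178 (units of 1/kΩ).
R_b takes the fraction G_k/ΣG = 0.5155/1.178 = 0.4377, so I = 9.54 × 0.4377 = 4.175 mA.

I ≈ 4.18 mA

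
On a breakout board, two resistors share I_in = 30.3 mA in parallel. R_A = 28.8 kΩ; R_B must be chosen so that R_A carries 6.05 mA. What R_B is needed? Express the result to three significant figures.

R_B ≈ 7.19 kΩ

Two-branch current divider: I_A = I_in · R_B/(R_A + R_B).
With f = 0.1997, R_B = R_A · f/(1−f) = 28.8 × 0.2495 = 7.185 kΩ.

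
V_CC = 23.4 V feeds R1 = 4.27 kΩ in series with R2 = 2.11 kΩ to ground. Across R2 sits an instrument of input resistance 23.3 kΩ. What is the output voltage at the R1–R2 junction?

V_out ≈ 7.30 V

The load sits in parallel with R2, giving an effective lower resistance R2' = R2·R_L/(R2+R_L) = 1.935 kΩ.
Then V_out = V_CC · R2'/(R1 + R2') = 23.4 × 1.935/6.205 = 7.297 V.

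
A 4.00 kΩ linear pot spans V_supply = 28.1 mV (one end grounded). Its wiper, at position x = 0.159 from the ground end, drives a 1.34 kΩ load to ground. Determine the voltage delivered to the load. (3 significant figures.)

V_out ≈ 3.19 mV

The pot divides into 3.364 kΩ above the wiper and 0.6360 kΩ below.
Lower segment in parallel with the load: 0.6360 ‖ 1.34 = 0.4313 kΩ.
V_out = 28.1 × 0.4313/(3.364 + 0.4313) = 3.193 mV.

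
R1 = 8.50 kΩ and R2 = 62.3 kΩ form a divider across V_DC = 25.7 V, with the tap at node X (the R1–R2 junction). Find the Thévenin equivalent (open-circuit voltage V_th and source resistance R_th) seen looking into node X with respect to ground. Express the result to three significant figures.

V_th ≈ 22.6 V, R_th ≈ 7.48 kΩ

With X open, the divider is unloaded: V_th = 25.7 × 62.3/70.80 = 22.61 V.
Zeroing V_DC shorts the top of R1 to ground, so R_th = R1 ‖ R2 = 7.480 kΩ.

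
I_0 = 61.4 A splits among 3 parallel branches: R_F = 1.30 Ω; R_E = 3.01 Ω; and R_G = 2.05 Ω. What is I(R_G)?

I ≈ 18.8 A

Conductances: ΣG = 1/1.30 + 1/3.01 + 1/2.05 = 1.589 (1/Ω).
Current divider: I(R_G) = I_0 · G_k/ΣG = 61.4 × (0.4878/1.589) = 61.4 × 0.3069 = 18.85 A.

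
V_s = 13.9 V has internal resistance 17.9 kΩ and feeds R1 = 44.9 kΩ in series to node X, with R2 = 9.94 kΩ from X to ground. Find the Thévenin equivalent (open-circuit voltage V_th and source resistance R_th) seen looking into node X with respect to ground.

V_th ≈ 1.90 V, R_th ≈ 8.58 kΩ

R1' = 17.9 + 44.9 = 62.80 kΩ (source resistance + R1).
V_th is the unloaded tap voltage: V_s · R2/(R1'+R2) = 13.9 × 0.1367 = 1.899 V.
Looking into X with the source shorted: R_th = R1'·R2/(R1'+R2) = 62.80 × 9.94/72.74 = 8.582 kΩ.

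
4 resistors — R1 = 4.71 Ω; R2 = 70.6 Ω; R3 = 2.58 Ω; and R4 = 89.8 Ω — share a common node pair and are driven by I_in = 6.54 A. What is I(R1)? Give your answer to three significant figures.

Conductances: ΣG = 1/4.71 + 1/70.6 + 1/2.58 + 1/89.8 = 0.6252 (1/Ω).
Current divider: I(R1) = I_in · G_k/ΣG = 6.54 × (0.2123/0.6252) = 6.54 × 0.3396 = 2.221 A.

I ≈ 2.22 A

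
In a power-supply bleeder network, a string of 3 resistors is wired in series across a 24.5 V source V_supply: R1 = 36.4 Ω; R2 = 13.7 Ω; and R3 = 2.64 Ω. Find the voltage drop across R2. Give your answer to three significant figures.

V ≈ 6.36 V

Total series resistance ΣR = 36.4 + 13.7 + 2.64 = 52.74 Ω.
V = V_supply · R/ΣR = 24.5 × 0.2598 = 6.364 V.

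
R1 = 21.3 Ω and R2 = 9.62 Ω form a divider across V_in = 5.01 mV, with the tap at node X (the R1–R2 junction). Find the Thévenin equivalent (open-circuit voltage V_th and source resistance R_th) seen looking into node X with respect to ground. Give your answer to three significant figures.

V_th ≈ 1.56 mV, R_th ≈ 6.63 Ω

With X open, the divider is unloaded: V_th = 5.01 × 9.62/30.92 = 1.559 mV.
Looking into X with the source shorted: R_th = R1·R2/(R1+R2) = 21.30 × 9.62/30.92 = 6.627 Ω.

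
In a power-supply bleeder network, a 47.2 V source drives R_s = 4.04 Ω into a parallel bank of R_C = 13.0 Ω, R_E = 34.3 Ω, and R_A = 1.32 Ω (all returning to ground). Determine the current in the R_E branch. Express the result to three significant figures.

Equivalent of the parallel group: R_p = 1.158 Ω.
V_A by voltage divider: V_A = 47.2 × 1.158/(4.04 + 1.158) = 10.51 V.
I(R_E) = V_A / R_E = 10.51/34.3 = 0.3065 A.
(Check via current divider: I_total = 9.081 A; share G_k/ΣG = 0.03376 → same result.)

I ≈ 0.307 A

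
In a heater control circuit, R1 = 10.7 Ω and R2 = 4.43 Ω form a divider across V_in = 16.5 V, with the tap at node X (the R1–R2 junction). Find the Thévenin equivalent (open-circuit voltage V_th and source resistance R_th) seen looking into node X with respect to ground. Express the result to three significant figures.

V_th ≈ 4.83 V, R_th ≈ 3.13 Ω

Open-circuit (no load on X): V_th = V_in · R2/(R1 + R2) = 16.5 × 4.43/(10.70 + 4.43) = 4.831 V.
With V_in suppressed (replaced by a short), R_th = R1 ‖ R2 = (10.70 × 4.43)/(10.70 + 4.43) = 3.133 Ω.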